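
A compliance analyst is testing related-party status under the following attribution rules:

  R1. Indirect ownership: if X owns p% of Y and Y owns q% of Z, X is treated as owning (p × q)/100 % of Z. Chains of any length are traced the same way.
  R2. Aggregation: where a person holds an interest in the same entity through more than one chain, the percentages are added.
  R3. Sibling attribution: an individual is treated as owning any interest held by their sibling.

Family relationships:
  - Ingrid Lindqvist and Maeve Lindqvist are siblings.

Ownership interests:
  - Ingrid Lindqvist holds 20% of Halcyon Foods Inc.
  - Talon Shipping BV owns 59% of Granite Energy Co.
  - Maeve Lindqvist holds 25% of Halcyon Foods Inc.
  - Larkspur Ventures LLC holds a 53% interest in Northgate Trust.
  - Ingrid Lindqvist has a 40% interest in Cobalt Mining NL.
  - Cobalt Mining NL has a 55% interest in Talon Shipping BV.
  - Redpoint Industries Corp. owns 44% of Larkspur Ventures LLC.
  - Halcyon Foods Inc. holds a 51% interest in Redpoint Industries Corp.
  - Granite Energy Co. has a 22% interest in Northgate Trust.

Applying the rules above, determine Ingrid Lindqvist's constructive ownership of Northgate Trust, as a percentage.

By sibling attribution (R3), Ingrid Lindqvist is treated as also owning Maeve Lindqvist's interest in Halcyon Foods Inc, giving 20% + 25% = 45%.
Chain via Halcyon Foods Inc. → Redpoint Industries Corp. → Larkspur Ventures LLC (R1): 45% × 51% × 44% × 53% = 5.35194% of Northgate Trust.
Chain via Cobalt Mining NL → Talon Shipping BV → Granite Energy Co. (R1): 40% × 55% × 59% × 22% = 2.8556% of Northgate Trust.
Aggregating (R2): 5.35194% + 2.8556% = 8.20754%.

8.20754%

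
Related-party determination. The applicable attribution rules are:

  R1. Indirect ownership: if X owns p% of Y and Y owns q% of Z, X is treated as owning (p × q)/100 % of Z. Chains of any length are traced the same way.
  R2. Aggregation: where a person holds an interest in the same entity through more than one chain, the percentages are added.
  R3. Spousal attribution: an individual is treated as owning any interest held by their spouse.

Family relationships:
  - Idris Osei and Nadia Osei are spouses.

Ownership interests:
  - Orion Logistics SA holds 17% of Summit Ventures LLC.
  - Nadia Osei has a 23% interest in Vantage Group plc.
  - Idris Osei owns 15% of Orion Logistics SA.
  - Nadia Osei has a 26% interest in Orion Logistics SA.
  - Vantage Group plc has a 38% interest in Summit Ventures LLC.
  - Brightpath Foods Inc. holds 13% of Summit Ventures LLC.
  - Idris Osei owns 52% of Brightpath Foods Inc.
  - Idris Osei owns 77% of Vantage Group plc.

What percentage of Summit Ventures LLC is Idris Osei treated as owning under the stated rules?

By spousal attribution (R3), Idris Osei is treated as also owning Nadia Osei's interest in Vantage Group plc, giving 77% + 23% = 100%.
By spousal attribution (R3), Idris Osei is treated as also owning Nadia Osei's interest in Orion Logistics SA, giving 15% + 26% = 41%.
Chain via Vantage Group plc (R1): 100% × 38% = 38% of Summit Ventures LLC.
Chain via Brightpath Foods Inc. (R1): 52% × 13% = 6.76% of Summit Ventures LLC.
Chain via Orion Logistics SA (R1): 41% × 17% = 6.97% of Summit Ventures LLC.
Aggregating (R2): 38% + 6.76% + 6.97% = 51.73%.

51.73%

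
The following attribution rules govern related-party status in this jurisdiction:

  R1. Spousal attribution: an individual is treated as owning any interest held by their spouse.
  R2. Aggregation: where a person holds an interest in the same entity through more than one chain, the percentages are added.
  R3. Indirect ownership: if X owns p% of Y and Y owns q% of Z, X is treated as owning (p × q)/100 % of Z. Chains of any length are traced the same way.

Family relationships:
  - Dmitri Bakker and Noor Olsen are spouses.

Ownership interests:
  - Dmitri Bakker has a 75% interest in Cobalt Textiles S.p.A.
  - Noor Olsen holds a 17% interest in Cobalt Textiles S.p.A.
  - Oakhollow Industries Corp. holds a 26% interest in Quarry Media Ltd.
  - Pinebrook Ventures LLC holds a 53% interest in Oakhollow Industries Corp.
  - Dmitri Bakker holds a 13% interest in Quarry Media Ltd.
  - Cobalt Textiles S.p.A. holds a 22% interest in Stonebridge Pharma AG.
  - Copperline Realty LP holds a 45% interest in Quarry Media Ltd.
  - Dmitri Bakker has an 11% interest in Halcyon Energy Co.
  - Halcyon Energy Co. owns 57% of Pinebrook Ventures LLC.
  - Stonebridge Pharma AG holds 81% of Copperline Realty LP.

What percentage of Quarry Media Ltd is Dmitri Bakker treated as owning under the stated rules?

By spousal attribution (R1), Dmitri Bakker is treated as also owning Noor Olsen's interest in Cobalt Textiles S.p.A, giving 75% + 17% = 92%.
Chain via Halcyon Energy Co. → Pinebrook Ventures LLC → Oakhollow Industries Corp. (R3): 11% × 57% × 53% × 26% = 0.864006% of Quarry Media Ltd.
Chain via Cobalt Textiles S.p.A. → Stonebridge Pharma AG → Copperline Realty LP (R3): 92% × 22% × 81% × 45% = 7.37748% of Quarry Media Ltd.
Direct interest in Quarry Media Ltd: 13%.
Aggregating (R2): 0.864006% + 7.37748% + 13% = 21.241486%.

21.241486%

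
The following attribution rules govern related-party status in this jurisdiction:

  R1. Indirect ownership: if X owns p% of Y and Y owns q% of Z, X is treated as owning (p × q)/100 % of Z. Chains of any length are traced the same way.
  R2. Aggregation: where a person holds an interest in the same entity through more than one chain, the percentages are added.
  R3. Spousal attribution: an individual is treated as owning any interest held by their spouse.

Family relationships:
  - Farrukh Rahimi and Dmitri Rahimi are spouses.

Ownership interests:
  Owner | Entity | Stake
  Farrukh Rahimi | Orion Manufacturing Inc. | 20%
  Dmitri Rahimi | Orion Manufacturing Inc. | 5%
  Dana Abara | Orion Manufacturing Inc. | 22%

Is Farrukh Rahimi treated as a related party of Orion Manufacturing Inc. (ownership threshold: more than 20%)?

Yes

By spousal attribution (R3), Farrukh Rahimi is treated as also owning Dmitri Rahimi's interest in Orion Manufacturing Inc, giving 20% + 5% = 25%.
Direct interest in Orion Manufacturing Inc: 25%.
25% exceeds the 20% threshold, so Farrukh is a related party to Orion Manufacturing Inc.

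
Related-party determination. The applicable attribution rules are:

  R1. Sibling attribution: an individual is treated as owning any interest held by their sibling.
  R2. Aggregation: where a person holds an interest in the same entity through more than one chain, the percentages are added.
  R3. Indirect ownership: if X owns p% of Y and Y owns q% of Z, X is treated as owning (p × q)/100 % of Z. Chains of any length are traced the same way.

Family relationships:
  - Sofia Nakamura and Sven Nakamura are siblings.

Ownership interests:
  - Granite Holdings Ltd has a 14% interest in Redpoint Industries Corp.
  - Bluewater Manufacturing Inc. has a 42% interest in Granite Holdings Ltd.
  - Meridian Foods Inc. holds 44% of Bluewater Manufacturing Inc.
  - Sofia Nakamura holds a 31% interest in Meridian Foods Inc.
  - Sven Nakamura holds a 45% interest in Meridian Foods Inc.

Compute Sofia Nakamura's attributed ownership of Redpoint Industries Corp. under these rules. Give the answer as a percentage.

By sibling attribution (R1), Sofia Nakamura is treated as also owning Sven Nakamura's interest in Meridian Foods Inc, giving 31% + 45% = 76%.
Chain via Meridian Foods Inc. → Bluewater Manufacturing Inc. → Granite Holdings Ltd (R3): 76% × 44% × 42% × 14% = 1.966272% of Redpoint Industries Corp.

1.966272%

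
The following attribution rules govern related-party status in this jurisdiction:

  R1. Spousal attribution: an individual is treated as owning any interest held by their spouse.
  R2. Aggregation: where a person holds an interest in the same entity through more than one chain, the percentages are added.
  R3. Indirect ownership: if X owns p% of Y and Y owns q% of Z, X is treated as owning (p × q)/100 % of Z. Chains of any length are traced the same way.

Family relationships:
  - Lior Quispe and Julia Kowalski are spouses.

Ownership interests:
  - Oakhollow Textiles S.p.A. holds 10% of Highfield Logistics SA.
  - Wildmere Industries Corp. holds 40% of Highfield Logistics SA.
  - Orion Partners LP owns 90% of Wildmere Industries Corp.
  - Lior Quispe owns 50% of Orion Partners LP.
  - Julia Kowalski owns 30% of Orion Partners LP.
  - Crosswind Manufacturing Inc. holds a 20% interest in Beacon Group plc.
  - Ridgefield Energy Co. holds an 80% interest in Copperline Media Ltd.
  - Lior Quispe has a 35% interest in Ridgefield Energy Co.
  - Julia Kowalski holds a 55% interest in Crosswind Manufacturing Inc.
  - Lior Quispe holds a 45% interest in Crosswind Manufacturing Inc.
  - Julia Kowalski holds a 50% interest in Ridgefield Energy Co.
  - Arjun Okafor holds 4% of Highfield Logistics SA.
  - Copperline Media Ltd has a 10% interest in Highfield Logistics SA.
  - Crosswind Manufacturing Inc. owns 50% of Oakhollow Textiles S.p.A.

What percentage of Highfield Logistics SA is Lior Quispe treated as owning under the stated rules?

40.6%

By spousal attribution (R1), Lior Quispe is treated as also owning Julia Kowalski's interest in Crosswind Manufacturing Inc, giving 45% + 55% = 100%.
By spousal attribution (R1), Lior Quispe is treated as also owning Julia Kowalski's interest in Orion Partners LP, giving 50% + 30% = 80%.
By spousal attribution (R1), Lior Quispe is treated as also owning Julia Kowalski's interest in Ridgefield Energy Co, giving 35% + 50% = 85%.
Chain via Crosswind Manufacturing Inc. → Oakhollow Textiles S.p.A. (R3): 100% × 50% × 10% = 5% of Highfield Logistics SA.
Chain via Orion Partners LP → Wildmere Industries Corp. (R3): 80% × 90% × 40% = 28.8% of Highfield Logistics SA.
Chain via Ridgefield Energy Co. → Copperline Media Ltd (R3): 85% × 80% × 10% = 6.8% of Highfield Logistics SA.
Aggregating (R2): 5% + 28.8% + 6.8% = 40.6%.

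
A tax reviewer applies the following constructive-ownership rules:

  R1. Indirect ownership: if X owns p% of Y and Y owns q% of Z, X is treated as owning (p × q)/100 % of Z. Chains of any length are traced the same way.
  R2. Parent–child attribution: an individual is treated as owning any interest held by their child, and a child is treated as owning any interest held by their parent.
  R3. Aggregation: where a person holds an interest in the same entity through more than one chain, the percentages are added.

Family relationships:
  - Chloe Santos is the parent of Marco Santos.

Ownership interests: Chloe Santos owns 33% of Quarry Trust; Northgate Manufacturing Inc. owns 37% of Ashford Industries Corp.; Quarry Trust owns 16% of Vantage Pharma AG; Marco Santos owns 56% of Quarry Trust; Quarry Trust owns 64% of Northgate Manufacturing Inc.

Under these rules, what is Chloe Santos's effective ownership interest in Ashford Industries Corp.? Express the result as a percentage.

21.0752%

By parent–child attribution (R2), Chloe Santos is treated as also owning Marco Santos's interest in Quarry Trust, giving 33% + 56% = 89%.
Chain via Quarry Trust → Northgate Manufacturing Inc. (R1): 89% × 64% × 37% = 21.0752% of Ashford Industries Corp.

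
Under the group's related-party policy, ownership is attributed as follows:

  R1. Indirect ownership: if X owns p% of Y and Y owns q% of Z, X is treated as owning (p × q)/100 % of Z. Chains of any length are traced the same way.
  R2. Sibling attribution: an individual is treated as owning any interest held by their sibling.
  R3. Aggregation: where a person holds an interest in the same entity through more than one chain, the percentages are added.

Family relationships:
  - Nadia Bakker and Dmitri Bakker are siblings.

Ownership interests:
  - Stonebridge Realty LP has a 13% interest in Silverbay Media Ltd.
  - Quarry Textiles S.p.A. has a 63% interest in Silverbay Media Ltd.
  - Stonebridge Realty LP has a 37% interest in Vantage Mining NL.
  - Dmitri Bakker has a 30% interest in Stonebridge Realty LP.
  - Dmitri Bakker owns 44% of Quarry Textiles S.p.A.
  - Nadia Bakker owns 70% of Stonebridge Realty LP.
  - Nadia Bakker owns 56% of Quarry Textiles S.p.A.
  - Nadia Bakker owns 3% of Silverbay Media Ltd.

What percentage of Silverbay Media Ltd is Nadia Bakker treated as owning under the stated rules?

By sibling attribution (R2), Nadia Bakker is treated as also owning Dmitri Bakker's interest in Quarry Textiles S.p.A, giving 56% + 44% = 100%.
By sibling attribution (R2), Nadia Bakker is treated as also owning Dmitri Bakker's interest in Stonebridge Realty LP, giving 70% + 30% = 100%.
Chain via Quarry Textiles S.p.A. (R1): 100% × 63% = 63% of Silverbay Media Ltd.
Chain via Stonebridge Realty LP (R1): 100% × 13% = 13% of Silverbay Media Ltd.
Direct interest in Silverbay Media Ltd: 3%.
Aggregating (R3): 63% + 13% + 3% = 79%.

79%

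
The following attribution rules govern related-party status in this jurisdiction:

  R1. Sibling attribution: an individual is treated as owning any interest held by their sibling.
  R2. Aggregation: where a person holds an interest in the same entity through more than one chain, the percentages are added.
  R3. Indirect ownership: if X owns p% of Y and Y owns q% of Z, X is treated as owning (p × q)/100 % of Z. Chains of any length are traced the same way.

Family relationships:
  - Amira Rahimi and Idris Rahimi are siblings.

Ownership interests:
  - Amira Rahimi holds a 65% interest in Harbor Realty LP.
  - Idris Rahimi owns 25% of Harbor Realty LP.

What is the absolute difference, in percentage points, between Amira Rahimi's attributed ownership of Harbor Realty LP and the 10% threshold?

By sibling attribution (R1), Amira Rahimi is treated as also owning Idris Rahimi's interest in Harbor Realty LP, giving 65% + 25% = 90%.
Direct interest in Harbor Realty LP: 90%.
90% exceeds the 10% threshold by 80 percentage points.

80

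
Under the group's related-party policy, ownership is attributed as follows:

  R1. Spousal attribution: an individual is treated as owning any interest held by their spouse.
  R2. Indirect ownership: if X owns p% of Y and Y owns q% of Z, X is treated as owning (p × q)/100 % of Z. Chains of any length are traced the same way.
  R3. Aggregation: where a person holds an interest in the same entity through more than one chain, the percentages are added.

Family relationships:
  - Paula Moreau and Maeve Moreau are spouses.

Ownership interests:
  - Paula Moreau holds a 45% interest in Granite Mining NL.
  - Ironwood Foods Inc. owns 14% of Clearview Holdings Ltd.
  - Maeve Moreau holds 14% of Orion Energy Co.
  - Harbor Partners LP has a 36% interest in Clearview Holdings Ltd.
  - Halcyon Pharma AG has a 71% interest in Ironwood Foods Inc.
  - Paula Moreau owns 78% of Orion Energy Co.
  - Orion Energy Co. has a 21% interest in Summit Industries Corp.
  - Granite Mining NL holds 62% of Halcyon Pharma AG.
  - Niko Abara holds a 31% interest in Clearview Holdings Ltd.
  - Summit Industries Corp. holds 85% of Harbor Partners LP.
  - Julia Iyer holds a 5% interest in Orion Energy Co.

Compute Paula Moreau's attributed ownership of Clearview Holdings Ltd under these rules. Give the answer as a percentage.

8.68518%

By spousal attribution (R1), Paula Moreau is treated as also owning Maeve Moreau's interest in Orion Energy Co, giving 78% + 14% = 92%.
Chain via Orion Energy Co. → Summit Industries Corp. → Harbor Partners LP (R2): 92% × 21% × 85% × 36% = 5.91192% of Clearview Holdings Ltd.
Chain via Granite Mining NL → Halcyon Pharma AG → Ironwood Foods Inc. (R2): 45% × 62% × 71% × 14% = 2.77326% of Clearview Holdings Ltd.
Aggregating (R3): 5.91192% + 2.77326% = 8.68518%.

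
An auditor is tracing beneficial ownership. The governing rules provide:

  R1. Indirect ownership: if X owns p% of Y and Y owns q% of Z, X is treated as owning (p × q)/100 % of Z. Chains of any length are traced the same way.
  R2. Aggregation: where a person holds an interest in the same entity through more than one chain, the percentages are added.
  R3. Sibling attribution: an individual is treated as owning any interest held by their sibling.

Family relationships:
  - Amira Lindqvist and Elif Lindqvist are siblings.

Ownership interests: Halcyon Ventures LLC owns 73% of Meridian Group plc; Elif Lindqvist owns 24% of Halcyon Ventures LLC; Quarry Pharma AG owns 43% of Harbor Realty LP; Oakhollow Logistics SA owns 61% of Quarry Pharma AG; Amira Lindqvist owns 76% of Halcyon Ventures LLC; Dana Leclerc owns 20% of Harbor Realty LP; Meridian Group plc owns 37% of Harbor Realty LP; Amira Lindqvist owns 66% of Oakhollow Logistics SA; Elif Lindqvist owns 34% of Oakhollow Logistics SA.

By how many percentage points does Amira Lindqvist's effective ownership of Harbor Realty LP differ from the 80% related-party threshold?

26.76

By sibling attribution (R3), Amira Lindqvist is treated as also owning Elif Lindqvist's interest in Oakhollow Logistics SA, giving 66% + 34% = 100%.
By sibling attribution (R3), Amira Lindqvist is treated as also owning Elif Lindqvist's interest in Halcyon Ventures LLC, giving 76% + 24% = 100%.
Chain via Oakhollow Logistics SA → Quarry Pharma AG (R1): 100% × 61% × 43% = 26.23% of Harbor Realty LP.
Chain via Halcyon Ventures LLC → Meridian Group plc (R1): 100% × 73% × 37% = 27.01% of Harbor Realty LP.
Aggregating (R2): 26.23% + 27.01% = 53.24%.
53.24% falls short of the 80% threshold by 26.76 percentage points.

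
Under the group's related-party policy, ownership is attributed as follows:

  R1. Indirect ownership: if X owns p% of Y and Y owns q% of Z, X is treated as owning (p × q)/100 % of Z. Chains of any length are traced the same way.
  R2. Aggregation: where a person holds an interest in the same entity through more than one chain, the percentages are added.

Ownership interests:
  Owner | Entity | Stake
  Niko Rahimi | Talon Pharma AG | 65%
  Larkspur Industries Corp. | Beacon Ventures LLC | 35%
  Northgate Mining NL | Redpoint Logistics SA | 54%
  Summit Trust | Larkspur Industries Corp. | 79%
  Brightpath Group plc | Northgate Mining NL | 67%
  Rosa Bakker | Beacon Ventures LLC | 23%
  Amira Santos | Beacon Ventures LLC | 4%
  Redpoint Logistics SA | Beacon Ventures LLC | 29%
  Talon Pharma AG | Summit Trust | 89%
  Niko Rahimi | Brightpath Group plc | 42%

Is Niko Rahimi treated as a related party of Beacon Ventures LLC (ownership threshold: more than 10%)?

Yes

Chain via Talon Pharma AG → Summit Trust → Larkspur Industries Corp. (R1): 65% × 89% × 79% × 35% = 15.995525% of Beacon Ventures LLC.
Chain via Brightpath Group plc → Northgate Mining NL → Redpoint Logistics SA (R1): 42% × 67% × 54% × 29% = 4.406724% of Beacon Ventures LLC.
Aggregating (R2): 15.995525% + 4.406724% = 20.402249%.
20.402249% exceeds the 10% threshold, so Niko is a related party to Beacon Ventures LLC.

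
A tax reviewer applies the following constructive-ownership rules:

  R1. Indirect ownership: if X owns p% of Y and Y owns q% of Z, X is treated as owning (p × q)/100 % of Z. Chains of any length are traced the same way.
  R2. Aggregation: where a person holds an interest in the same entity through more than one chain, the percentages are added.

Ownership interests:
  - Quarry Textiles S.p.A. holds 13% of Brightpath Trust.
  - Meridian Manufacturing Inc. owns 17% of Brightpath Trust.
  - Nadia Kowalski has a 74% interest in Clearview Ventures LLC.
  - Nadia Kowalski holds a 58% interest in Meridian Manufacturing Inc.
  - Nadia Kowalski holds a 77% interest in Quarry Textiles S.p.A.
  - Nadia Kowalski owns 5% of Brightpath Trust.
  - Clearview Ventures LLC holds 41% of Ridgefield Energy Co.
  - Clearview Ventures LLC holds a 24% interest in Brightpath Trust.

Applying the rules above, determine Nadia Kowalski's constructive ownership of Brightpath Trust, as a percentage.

42.63%

Chain via Meridian Manufacturing Inc. (R1): 58% × 17% = 9.86% of Brightpath Trust.
Chain via Clearview Ventures LLC (R1): 74% × 24% = 17.76% of Brightpath Trust.
Chain via Quarry Textiles S.p.A. (R1): 77% × 13% = 10.01% of Brightpath Trust.
Direct interest in Brightpath Trust: 5%.
Aggregating (R2): 9.86% + 17.76% + 10.01% + 5% = 42.63%.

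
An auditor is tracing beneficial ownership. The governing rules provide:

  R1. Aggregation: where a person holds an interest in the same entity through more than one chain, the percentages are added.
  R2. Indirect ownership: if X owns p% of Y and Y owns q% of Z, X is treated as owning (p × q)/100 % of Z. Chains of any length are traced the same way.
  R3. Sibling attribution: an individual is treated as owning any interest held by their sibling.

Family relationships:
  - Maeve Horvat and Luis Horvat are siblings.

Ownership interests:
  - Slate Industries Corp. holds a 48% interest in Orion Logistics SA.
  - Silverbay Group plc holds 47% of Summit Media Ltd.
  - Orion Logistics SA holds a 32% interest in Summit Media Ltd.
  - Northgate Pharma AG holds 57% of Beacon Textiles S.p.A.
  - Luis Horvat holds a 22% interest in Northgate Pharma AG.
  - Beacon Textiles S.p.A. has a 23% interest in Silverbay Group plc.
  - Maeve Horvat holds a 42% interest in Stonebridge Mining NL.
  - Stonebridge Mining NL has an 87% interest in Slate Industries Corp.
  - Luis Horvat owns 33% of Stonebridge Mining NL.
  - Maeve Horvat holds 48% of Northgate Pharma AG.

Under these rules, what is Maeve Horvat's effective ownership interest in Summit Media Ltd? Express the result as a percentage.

14.33559%

By sibling attribution (R3), Maeve Horvat is treated as also owning Luis Horvat's interest in Stonebridge Mining NL, giving 42% + 33% = 75%.
By sibling attribution (R3), Maeve Horvat is treated as also owning Luis Horvat's interest in Northgate Pharma AG, giving 48% + 22% = 70%.
Chain via Stonebridge Mining NL → Slate Industries Corp. → Orion Logistics SA (R2): 75% × 87% × 48% × 32% = 10.0224% of Summit Media Ltd.
Chain via Northgate Pharma AG → Beacon Textiles S.p.A. → Silverbay Group plc (R2): 70% × 57% × 23% × 47% = 4.31319% of Summit Media Ltd.
Aggregating (R1): 10.0224% + 4.31319% = 14.33559%.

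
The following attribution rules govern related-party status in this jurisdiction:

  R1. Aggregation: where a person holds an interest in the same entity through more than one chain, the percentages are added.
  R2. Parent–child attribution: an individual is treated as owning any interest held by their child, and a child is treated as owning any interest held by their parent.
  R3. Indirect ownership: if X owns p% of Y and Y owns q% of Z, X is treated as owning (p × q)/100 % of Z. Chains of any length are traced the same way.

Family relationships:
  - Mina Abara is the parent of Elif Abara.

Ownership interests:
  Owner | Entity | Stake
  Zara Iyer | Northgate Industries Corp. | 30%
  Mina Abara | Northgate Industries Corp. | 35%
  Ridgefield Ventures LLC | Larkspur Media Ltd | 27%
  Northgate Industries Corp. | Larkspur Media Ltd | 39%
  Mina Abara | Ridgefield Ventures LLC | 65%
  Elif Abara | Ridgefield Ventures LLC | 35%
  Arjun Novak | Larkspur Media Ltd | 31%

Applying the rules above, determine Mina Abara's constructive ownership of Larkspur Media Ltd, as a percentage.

40.65%

By parent–child attribution (R2), Mina Abara is treated as also owning Elif Abara's interest in Ridgefield Ventures LLC, giving 65% + 35% = 100%.
Chain via Northgate Industries Corp. (R3): 35% × 39% = 13.65% of Larkspur Media Ltd.
Chain via Ridgefield Ventures LLC (R3): 100% × 27% = 27% of Larkspur Media Ltd.
Aggregating (R1): 13.65% + 27% = 40.65%.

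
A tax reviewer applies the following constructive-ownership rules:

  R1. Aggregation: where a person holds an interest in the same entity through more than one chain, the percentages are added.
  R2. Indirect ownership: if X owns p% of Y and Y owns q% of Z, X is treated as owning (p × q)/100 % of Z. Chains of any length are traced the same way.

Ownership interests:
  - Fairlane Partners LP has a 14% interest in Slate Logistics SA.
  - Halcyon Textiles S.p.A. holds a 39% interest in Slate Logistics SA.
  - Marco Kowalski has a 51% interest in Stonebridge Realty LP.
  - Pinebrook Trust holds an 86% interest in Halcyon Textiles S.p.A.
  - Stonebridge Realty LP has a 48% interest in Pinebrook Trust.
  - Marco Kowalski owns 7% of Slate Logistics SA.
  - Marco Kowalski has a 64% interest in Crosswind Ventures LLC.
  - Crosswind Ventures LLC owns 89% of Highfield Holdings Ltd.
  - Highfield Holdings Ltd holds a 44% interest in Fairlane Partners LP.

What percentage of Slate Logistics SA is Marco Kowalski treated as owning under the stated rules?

Chain via Crosswind Ventures LLC → Highfield Holdings Ltd → Fairlane Partners LP (R2): 64% × 89% × 44% × 14% = 3.508736% of Slate Logistics SA.
Chain via Stonebridge Realty LP → Pinebrook Trust → Halcyon Textiles S.p.A. (R2): 51% × 48% × 86% × 39% = 8.210592% of Slate Logistics SA.
Direct interest in Slate Logistics SA: 7%.
Aggregating (R1): 3.508736% + 8.210592% + 7% = 18.719328%.

18.719328%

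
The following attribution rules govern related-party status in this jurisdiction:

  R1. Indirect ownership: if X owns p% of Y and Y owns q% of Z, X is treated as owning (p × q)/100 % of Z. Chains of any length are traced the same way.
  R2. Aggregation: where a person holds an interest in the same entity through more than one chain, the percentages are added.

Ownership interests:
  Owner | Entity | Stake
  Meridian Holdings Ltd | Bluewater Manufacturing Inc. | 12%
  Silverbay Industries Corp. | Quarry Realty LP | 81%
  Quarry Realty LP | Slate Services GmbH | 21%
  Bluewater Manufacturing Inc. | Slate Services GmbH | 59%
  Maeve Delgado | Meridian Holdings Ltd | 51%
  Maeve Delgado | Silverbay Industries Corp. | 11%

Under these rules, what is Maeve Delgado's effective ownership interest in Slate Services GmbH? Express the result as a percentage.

5.4819%

Chain via Meridian Holdings Ltd → Bluewater Manufacturing Inc. (R1): 51% × 12% × 59% = 3.6108% of Slate Services GmbH.
Chain via Silverbay Industries Corp. → Quarry Realty LP (R1): 11% × 81% × 21% = 1.8711% of Slate Services GmbH.
Aggregating (R2): 3.6108% + 1.8711% = 5.4819%.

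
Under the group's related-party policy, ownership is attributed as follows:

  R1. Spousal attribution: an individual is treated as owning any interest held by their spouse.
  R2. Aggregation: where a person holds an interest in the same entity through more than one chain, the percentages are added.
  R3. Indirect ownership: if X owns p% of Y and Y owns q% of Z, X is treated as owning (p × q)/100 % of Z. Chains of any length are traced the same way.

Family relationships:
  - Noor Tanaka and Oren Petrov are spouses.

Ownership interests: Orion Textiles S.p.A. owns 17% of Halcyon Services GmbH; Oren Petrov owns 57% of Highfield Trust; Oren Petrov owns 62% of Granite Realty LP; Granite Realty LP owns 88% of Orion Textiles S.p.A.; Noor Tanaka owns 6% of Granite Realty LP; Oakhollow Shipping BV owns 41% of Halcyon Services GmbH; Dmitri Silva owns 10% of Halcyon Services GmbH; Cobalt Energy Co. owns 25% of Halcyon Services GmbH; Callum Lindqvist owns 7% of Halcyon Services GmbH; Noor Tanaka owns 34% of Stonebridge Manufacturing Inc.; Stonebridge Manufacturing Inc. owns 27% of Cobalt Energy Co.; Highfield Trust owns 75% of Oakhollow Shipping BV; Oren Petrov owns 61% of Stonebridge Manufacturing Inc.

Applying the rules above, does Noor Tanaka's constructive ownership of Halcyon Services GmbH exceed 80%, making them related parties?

No

By spousal attribution (R1), Noor Tanaka is treated as also owning Oren Petrov's interest in Granite Realty LP, giving 6% + 62% = 68%.
By spousal attribution (R1), Noor Tanaka is treated as also owning Oren Petrov's interest in Stonebridge Manufacturing Inc, giving 34% + 61% = 95%.
By spousal attribution (R1), Noor Tanaka is treated as owning Oren Petrov's 57% interest in Highfield Trust.
Chain via Granite Realty LP → Orion Textiles S.p.A. (R3): 68% × 88% × 17% = 10.1728% of Halcyon Services GmbH.
Chain via Stonebridge Manufacturing Inc. → Cobalt Energy Co. (R3): 95% × 27% × 25% = 6.4125% of Halcyon Services GmbH.
Chain via Highfield Trust → Oakhollow Shipping BV (R3): 57% × 75% × 41% = 17.5275% of Halcyon Services GmbH.
Aggregating (R2): 10.1728% + 6.4125% + 17.5275% = 34.1128%.
34.1128% does not exceed the 80% threshold, so Noor is not a related party to Halcyon Services GmbH.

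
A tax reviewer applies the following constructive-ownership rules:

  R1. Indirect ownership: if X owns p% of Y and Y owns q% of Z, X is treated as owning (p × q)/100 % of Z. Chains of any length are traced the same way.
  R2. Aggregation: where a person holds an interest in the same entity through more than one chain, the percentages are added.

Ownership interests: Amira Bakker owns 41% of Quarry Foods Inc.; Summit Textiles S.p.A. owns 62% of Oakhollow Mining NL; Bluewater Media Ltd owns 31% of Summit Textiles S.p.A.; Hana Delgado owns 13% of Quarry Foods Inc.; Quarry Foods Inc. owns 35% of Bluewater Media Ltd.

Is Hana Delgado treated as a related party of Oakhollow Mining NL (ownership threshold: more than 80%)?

No

Chain via Quarry Foods Inc. → Bluewater Media Ltd → Summit Textiles S.p.A. (R1): 13% × 35% × 31% × 62% = 0.87451% of Oakhollow Mining NL.
0.87451% does not exceed the 80% threshold, so Hana is not a related party to Oakhollow Mining NL.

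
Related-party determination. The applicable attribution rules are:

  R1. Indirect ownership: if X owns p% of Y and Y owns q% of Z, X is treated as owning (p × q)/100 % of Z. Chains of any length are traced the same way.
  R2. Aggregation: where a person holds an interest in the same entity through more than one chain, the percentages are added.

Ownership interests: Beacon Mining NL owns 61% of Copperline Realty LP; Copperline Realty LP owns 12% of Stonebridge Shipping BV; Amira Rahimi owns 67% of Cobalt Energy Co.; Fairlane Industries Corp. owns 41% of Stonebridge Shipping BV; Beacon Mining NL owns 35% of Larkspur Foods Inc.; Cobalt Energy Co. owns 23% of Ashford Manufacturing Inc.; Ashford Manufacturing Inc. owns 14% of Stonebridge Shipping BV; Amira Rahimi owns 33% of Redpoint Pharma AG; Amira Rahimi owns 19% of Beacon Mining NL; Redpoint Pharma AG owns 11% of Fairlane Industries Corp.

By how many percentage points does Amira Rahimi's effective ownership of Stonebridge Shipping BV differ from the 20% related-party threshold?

14.9635

Chain via Beacon Mining NL → Copperline Realty LP (R1): 19% × 61% × 12% = 1.3908% of Stonebridge Shipping BV.
Chain via Cobalt Energy Co. → Ashford Manufacturing Inc. (R1): 67% × 23% × 14% = 2.1574% of Stonebridge Shipping BV.
Chain via Redpoint Pharma AG → Fairlane Industries Corp. (R1): 33% × 11% × 41% = 1.4883% of Stonebridge Shipping BV.
Aggregating (R2): 1.3908% + 2.1574% + 1.4883% = 5.0365%.
5.0365% falls short of the 20% threshold by 14.9635 percentage points.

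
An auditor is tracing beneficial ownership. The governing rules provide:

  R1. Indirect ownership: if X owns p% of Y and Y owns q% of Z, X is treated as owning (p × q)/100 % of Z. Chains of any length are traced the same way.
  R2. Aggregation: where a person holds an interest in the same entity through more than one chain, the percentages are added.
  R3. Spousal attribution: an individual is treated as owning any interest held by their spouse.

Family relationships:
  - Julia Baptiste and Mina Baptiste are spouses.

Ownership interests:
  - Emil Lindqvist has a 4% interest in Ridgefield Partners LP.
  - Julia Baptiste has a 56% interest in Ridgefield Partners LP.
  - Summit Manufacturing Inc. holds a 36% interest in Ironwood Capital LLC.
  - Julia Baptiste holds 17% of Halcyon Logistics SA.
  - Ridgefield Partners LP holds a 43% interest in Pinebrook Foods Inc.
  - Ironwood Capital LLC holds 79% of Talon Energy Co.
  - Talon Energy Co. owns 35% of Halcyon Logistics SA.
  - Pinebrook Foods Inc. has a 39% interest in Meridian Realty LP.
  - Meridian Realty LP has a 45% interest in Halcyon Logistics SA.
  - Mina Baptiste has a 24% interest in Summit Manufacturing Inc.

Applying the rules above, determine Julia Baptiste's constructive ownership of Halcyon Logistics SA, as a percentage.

23.615%

By spousal attribution (R3), Julia Baptiste is treated as owning Mina Baptiste's 24% interest in Summit Manufacturing Inc.
Chain via Ridgefield Partners LP → Pinebrook Foods Inc. → Meridian Realty LP (R1): 56% × 43% × 39% × 45% = 4.22604% of Halcyon Logistics SA.
Direct interest in Halcyon Logistics SA: 17%.
Chain via Summit Manufacturing Inc. → Ironwood Capital LLC → Talon Energy Co. (R1): 24% × 36% × 79% × 35% = 2.38896% of Halcyon Logistics SA.
Aggregating (R2): 4.22604% + 17% + 2.38896% = 23.615%.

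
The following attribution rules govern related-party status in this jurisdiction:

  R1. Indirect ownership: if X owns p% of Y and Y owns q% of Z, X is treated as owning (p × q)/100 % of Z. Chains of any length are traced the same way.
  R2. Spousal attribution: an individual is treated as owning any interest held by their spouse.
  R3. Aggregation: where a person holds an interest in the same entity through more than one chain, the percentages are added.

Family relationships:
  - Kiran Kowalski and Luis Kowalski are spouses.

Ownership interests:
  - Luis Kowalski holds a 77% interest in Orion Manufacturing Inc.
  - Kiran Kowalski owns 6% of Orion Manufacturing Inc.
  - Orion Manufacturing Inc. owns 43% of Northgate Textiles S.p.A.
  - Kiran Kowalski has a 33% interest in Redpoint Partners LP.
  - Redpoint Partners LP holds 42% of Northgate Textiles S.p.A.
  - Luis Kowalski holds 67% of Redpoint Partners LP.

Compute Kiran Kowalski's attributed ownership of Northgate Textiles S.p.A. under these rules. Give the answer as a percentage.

77.69%

By spousal attribution (R2), Kiran Kowalski is treated as also owning Luis Kowalski's interest in Redpoint Partners LP, giving 33% + 67% = 100%.
By spousal attribution (R2), Kiran Kowalski is treated as also owning Luis Kowalski's interest in Orion Manufacturing Inc, giving 6% + 77% = 83%.
Chain via Redpoint Partners LP (R1): 100% × 42% = 42% of Northgate Textiles S.p.A.
Chain via Orion Manufacturing Inc. (R1): 83% × 43% = 35.69% of Northgate Textiles S.p.A.
Aggregating (R3): 42% + 35.69% = 77.69%.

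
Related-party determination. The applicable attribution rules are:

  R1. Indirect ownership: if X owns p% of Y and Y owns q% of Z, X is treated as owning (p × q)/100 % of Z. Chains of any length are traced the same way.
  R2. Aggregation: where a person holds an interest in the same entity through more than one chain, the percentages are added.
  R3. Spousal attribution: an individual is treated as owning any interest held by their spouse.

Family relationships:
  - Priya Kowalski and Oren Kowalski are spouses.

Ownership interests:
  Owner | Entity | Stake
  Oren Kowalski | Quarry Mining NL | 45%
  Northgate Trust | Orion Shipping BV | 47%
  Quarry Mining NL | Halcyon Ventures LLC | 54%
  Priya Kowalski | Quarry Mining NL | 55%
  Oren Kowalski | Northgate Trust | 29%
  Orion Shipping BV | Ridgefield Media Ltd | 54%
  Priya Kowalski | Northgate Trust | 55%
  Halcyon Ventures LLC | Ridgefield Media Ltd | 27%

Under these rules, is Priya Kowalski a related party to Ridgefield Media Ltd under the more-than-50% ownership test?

No

By spousal attribution (R3), Priya Kowalski is treated as also owning Oren Kowalski's interest in Northgate Trust, giving 55% + 29% = 84%.
By spousal attribution (R3), Priya Kowalski is treated as also owning Oren Kowalski's interest in Quarry Mining NL, giving 55% + 45% = 100%.
Chain via Northgate Trust → Orion Shipping BV (R1): 84% × 47% × 54% = 21.3192% of Ridgefield Media Ltd.
Chain via Quarry Mining NL → Halcyon Ventures LLC (R1): 100% × 54% × 27% = 14.58% of Ridgefield Media Ltd.
Aggregating (R2): 21.3192% + 14.58% = 35.8992%.
35.8992% does not exceed the 50% threshold, so Priya is not a related party to Ridgefield Media Ltd.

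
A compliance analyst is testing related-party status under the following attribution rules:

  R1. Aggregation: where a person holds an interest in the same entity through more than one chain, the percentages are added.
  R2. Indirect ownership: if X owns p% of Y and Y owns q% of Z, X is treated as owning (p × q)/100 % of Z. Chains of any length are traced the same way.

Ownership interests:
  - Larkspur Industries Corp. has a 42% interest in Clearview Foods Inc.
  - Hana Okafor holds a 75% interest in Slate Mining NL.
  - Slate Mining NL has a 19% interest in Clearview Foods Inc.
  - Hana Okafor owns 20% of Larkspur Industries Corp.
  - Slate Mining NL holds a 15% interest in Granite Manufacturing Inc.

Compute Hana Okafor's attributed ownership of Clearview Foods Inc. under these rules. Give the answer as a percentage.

Chain via Larkspur Industries Corp. (R2): 20% × 42% = 8.4% of Clearview Foods Inc.
Chain via Slate Mining NL (R2): 75% × 19% = 14.25% of Clearview Foods Inc.
Aggregating (R1): 8.4% + 14.25% = 22.65%.

22.65%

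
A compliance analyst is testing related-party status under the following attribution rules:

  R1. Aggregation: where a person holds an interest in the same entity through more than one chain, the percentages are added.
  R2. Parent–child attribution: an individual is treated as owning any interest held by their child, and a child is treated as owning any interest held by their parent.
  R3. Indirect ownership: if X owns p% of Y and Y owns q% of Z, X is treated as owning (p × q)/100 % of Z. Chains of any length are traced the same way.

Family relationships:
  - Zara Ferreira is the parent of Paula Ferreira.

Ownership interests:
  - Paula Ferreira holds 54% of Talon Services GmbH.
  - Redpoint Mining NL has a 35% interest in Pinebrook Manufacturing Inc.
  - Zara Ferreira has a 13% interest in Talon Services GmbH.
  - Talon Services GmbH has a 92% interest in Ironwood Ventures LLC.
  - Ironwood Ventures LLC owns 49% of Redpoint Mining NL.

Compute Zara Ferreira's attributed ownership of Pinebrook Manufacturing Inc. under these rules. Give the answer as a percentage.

10.57126%

By parent–child attribution (R2), Zara Ferreira is treated as also owning Paula Ferreira's interest in Talon Services GmbH, giving 13% + 54% = 67%.
Chain via Talon Services GmbH → Ironwood Ventures LLC → Redpoint Mining NL (R3): 67% × 92% × 49% × 35% = 10.57126% of Pinebrook Manufacturing Inc.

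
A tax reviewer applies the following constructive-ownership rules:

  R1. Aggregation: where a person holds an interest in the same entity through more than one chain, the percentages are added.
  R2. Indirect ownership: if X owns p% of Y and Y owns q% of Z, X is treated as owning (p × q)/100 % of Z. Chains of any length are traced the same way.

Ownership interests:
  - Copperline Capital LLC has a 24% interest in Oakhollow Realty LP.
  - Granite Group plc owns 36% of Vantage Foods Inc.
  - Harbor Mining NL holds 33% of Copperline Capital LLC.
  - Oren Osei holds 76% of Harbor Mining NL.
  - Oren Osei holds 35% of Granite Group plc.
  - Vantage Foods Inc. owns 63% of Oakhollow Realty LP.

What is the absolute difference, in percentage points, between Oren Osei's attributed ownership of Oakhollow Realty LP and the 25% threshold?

Chain via Harbor Mining NL → Copperline Capital LLC (R2): 76% × 33% × 24% = 6.0192% of Oakhollow Realty LP.
Chain via Granite Group plc → Vantage Foods Inc. (R2): 35% × 36% × 63% = 7.938% of Oakhollow Realty LP.
Aggregating (R1): 6.0192% + 7.938% = 13.9572%.
13.9572% falls short of the 25% threshold by 11.0428 percentage points.

11.0428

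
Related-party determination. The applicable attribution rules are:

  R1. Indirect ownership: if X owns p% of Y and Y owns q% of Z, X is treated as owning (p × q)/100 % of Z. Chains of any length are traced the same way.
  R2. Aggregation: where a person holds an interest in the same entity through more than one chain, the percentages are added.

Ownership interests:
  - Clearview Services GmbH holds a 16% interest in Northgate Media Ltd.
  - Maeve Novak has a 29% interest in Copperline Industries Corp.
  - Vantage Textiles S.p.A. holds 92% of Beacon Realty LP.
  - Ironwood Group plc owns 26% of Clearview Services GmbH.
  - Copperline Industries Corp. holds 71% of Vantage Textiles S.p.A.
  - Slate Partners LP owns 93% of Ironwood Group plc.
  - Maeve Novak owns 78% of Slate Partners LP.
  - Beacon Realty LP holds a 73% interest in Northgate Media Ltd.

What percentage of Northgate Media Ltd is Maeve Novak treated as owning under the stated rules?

16.845908%

Chain via Slate Partners LP → Ironwood Group plc → Clearview Services GmbH (R1): 78% × 93% × 26% × 16% = 3.017664% of Northgate Media Ltd.
Chain via Copperline Industries Corp. → Vantage Textiles S.p.A. → Beacon Realty LP (R1): 29% × 71% × 92% × 73% = 13.828244% of Northgate Media Ltd.
Aggregating (R2): 3.017664% + 13.828244% = 16.845908%.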